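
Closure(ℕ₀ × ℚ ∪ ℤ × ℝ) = ℤ × ℝ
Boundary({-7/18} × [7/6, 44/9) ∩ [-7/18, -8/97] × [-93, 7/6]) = {-7/18} × {7/6}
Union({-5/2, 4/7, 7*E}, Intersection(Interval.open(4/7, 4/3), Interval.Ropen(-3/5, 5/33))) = {-5/2, 4/7, 7*E}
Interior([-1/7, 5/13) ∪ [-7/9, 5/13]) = (-7/9, 5/13)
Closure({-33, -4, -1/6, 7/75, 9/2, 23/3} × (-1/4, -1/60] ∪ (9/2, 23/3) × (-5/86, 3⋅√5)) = ({9/2, 23/3} × [-5/86, 3⋅√5]) ∪ ({-33, -4, -1/6, 7/75, 9/2, 23/3} × [-1/4, -1/60]) ∪ ([9/2, 23/3] × {-5/86, 3⋅√5}) ∪ ((9/2, 23/3) × (-5/86, 3⋅√5))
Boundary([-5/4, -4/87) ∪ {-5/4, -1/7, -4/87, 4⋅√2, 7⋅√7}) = {-5/4, -4/87, 4⋅√2, 7⋅√7}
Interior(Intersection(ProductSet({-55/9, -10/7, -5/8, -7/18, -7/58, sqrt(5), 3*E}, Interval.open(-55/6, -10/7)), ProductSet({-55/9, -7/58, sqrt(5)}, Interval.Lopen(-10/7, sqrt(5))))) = EmptySet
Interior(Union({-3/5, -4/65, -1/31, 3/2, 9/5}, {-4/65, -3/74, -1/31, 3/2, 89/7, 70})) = EmptySet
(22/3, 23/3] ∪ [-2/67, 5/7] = [-2/67, 5/7] ∪ (22/3, 23/3]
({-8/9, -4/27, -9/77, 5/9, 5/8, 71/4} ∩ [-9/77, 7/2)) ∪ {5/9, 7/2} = {-9/77, 5/9, 5/8, 7/2}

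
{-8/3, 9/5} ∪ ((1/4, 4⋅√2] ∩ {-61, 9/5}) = {-8/3, 9/5}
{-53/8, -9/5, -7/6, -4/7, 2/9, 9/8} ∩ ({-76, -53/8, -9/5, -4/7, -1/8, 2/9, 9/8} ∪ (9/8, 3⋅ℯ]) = {-53/8, -9/5, -4/7, 2/9, 9/8}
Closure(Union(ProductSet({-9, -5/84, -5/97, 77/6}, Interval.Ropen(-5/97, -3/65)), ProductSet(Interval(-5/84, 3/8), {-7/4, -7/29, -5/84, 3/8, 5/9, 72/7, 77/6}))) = Union(ProductSet({-9, -5/84, -5/97, 77/6}, Interval(-5/97, -3/65)), ProductSet(Interval(-5/84, 3/8), {-7/4, -7/29, -5/84, 3/8, 5/9, 72/7, 77/6}))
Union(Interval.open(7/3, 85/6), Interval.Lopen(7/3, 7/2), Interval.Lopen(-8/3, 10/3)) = Interval.open(-8/3, 85/6)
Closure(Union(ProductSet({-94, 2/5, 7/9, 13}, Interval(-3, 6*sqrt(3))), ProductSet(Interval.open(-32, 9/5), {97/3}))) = Union(ProductSet({-94, 2/5, 7/9, 13}, Interval(-3, 6*sqrt(3))), ProductSet(Interval(-32, 9/5), {97/3}))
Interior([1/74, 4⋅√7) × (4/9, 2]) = (1/74, 4⋅√7) × (4/9, 2)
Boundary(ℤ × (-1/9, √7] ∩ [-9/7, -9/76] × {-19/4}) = ∅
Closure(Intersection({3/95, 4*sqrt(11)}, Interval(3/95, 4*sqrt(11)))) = {3/95, 4*sqrt(11)}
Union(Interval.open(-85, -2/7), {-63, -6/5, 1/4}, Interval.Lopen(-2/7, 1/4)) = Union(Interval.open(-85, -2/7), Interval.Lopen(-2/7, 1/4))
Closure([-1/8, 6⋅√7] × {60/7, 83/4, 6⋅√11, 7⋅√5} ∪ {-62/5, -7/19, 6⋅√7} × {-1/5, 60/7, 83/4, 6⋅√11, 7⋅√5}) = ({-62/5, -7/19, 6⋅√7} × {-1/5, 60/7, 83/4, 6⋅√11, 7⋅√5}) ∪ ([-1/8, 6⋅√7] × {60/7, 83/4, 6⋅√11, 7⋅√5})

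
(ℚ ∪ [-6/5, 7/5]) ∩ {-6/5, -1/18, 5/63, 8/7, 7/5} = {-6/5, -1/18, 5/63, 8/7, 7/5}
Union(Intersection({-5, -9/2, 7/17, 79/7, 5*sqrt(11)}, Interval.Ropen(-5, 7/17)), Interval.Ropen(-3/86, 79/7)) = Union({-5, -9/2}, Interval.Ropen(-3/86, 79/7))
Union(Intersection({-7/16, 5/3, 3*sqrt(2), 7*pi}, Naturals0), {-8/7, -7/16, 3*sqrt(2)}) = {-8/7, -7/16, 3*sqrt(2)}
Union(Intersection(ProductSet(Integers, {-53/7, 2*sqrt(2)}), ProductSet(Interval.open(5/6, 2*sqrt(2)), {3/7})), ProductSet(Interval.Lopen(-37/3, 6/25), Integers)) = ProductSet(Interval.Lopen(-37/3, 6/25), Integers)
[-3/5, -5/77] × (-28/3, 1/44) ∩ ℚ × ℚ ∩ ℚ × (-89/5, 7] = (ℚ ∩ [-3/5, -5/77]) × (ℚ ∩ (-28/3, 1/44))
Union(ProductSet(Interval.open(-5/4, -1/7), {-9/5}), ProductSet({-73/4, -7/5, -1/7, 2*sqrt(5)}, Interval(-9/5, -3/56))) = Union(ProductSet({-73/4, -7/5, -1/7, 2*sqrt(5)}, Interval(-9/5, -3/56)), ProductSet(Interval.open(-5/4, -1/7), {-9/5}))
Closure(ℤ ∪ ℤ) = ℤ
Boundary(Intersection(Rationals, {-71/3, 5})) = {-71/3, 5}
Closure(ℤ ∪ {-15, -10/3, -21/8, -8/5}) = ℤ ∪ {-10/3, -21/8, -8/5}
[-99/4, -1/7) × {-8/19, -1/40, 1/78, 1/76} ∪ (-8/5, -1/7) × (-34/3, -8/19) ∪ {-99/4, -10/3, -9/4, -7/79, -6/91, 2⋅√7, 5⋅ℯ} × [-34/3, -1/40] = ([-99/4, -1/7) × {-8/19, -1/40, 1/78, 1/76}) ∪ ((-8/5, -1/7) × (-34/3, -8/19)) ∪ ({-99/4, -10/3, -9/4, -7/79, -6/91, 2⋅√7, 5⋅ℯ} × [-34/3, -1/40])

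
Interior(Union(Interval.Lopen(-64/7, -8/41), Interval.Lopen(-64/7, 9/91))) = Interval.open(-64/7, 9/91)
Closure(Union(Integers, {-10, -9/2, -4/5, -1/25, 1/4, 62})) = Union({-9/2, -4/5, -1/25, 1/4}, Integers)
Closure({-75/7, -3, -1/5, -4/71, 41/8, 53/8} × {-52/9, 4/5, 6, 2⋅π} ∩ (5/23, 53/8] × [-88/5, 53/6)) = {41/8, 53/8} × {-52/9, 4/5, 6, 2⋅π}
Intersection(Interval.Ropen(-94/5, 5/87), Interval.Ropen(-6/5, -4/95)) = Interval.Ropen(-6/5, -4/95)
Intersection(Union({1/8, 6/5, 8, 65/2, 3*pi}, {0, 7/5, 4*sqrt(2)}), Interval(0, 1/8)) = {0, 1/8}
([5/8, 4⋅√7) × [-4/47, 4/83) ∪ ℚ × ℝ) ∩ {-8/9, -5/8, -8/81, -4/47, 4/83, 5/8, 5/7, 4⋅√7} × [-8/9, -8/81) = {-8/9, -5/8, -8/81, -4/47, 4/83, 5/8, 5/7} × [-8/9, -8/81)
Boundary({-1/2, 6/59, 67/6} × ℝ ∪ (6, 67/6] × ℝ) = {-1/2, 6/59, 6, 67/6} × ℝ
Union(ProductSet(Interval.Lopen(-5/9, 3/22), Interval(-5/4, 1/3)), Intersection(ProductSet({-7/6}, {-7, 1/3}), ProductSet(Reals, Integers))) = Union(ProductSet({-7/6}, {-7}), ProductSet(Interval.Lopen(-5/9, 3/22), Interval(-5/4, 1/3)))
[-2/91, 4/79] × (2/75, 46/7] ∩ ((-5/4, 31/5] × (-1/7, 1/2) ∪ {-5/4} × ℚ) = [-2/91, 4/79] × (2/75, 1/2)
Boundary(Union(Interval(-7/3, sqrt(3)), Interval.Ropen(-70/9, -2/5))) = {-70/9, sqrt(3)}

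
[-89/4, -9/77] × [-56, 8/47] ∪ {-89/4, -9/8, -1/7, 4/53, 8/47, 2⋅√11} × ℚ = ([-89/4, -9/77] × [-56, 8/47]) ∪ ({-89/4, -9/8, -1/7, 4/53, 8/47, 2⋅√11} × ℚ)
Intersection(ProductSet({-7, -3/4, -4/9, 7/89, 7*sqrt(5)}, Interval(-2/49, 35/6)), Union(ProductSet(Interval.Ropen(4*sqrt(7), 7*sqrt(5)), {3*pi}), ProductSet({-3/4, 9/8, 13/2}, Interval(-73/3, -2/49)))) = ProductSet({-3/4}, {-2/49})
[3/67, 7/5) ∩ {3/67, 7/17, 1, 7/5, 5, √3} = {3/67, 7/17, 1}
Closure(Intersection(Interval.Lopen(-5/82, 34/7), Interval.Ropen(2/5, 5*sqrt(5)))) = Interval(2/5, 34/7)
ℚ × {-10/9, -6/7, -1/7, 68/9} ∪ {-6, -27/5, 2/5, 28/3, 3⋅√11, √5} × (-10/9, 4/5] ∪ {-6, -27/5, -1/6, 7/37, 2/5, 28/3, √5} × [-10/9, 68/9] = (ℚ × {-10/9, -6/7, -1/7, 68/9}) ∪ ({-6, -27/5, -1/6, 7/37, 2/5, 28/3, √5} × [-10/9, 68/9]) ∪ ({-6, -27/5, 2/5, 28/3, 3⋅√11, √5} × (-10/9, 4/5])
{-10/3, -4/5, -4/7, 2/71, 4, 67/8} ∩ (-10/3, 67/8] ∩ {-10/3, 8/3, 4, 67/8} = {4, 67/8}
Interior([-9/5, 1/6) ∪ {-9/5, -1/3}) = (-9/5, 1/6)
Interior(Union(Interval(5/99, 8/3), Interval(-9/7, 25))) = Interval.open(-9/7, 25)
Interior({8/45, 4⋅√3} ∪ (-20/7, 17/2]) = (-20/7, 17/2)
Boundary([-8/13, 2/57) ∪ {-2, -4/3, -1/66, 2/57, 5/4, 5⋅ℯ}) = {-2, -4/3, -8/13, 2/57, 5/4, 5⋅ℯ}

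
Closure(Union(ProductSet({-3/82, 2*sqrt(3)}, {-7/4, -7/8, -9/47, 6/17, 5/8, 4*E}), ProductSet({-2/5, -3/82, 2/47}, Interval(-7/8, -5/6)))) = Union(ProductSet({-3/82, 2*sqrt(3)}, {-7/4, -7/8, -9/47, 6/17, 5/8, 4*E}), ProductSet({-2/5, -3/82, 2/47}, Interval(-7/8, -5/6)))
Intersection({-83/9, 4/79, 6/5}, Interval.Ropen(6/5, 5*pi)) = {6/5}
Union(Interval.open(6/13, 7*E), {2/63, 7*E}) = Union({2/63}, Interval.Lopen(6/13, 7*E))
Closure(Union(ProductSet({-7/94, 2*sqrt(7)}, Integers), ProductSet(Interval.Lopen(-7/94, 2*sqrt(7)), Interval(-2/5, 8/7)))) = Union(ProductSet({-7/94, 2*sqrt(7)}, Union(Integers, Interval(-2/5, 8/7))), ProductSet(Interval(-7/94, 2*sqrt(7)), {-2/5, 8/7}), ProductSet(Interval.Lopen(-7/94, 2*sqrt(7)), Interval(-2/5, 8/7)))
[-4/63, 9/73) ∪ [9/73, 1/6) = [-4/63, 1/6)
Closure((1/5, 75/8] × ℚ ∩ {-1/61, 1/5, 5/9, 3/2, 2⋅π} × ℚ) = {5/9, 3/2, 2⋅π} × ℝ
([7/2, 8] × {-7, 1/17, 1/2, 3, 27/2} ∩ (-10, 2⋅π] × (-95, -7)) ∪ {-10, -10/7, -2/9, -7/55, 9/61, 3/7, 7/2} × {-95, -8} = {-10, -10/7, -2/9, -7/55, 9/61, 3/7, 7/2} × {-95, -8}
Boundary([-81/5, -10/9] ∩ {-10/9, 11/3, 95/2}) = {-10/9}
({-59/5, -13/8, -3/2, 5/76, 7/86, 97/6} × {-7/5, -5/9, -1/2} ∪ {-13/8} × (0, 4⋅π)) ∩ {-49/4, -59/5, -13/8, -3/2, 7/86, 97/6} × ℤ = {-13/8} × {1, 2, …, 12}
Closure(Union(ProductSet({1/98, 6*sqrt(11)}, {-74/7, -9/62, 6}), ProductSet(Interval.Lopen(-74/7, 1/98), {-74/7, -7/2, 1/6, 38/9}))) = Union(ProductSet({1/98, 6*sqrt(11)}, {-74/7, -9/62, 6}), ProductSet(Interval(-74/7, 1/98), {-74/7, -7/2, 1/6, 38/9}))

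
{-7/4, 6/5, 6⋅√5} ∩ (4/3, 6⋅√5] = {6⋅√5}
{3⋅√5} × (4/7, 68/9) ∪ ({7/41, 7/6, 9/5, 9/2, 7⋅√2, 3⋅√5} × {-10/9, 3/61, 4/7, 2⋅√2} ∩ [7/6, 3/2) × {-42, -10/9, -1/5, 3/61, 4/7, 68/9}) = ({7/6} × {-10/9, 3/61, 4/7}) ∪ ({3⋅√5} × (4/7, 68/9))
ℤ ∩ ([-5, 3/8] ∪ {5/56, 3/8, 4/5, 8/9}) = {-5, -4, …, 0}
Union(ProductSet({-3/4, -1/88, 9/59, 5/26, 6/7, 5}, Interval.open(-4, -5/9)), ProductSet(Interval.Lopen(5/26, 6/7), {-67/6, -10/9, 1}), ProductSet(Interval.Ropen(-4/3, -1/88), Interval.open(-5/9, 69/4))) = Union(ProductSet({-3/4, -1/88, 9/59, 5/26, 6/7, 5}, Interval.open(-4, -5/9)), ProductSet(Interval.Ropen(-4/3, -1/88), Interval.open(-5/9, 69/4)), ProductSet(Interval.Lopen(5/26, 6/7), {-67/6, -10/9, 1}))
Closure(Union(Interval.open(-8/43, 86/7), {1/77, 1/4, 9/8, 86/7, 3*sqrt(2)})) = Interval(-8/43, 86/7)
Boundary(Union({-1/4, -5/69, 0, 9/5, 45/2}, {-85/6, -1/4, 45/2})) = {-85/6, -1/4, -5/69, 0, 9/5, 45/2}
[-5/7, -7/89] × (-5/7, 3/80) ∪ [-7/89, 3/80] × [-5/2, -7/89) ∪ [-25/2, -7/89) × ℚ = ([-25/2, -7/89) × ℚ) ∪ ([-5/7, -7/89] × (-5/7, 3/80)) ∪ ([-7/89, 3/80] × [-5/2, -7/89))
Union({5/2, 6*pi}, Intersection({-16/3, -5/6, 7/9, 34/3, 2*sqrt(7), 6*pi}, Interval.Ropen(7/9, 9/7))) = {7/9, 5/2, 6*pi}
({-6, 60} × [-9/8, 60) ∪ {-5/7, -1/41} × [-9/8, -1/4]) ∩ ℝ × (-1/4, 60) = {-6, 60} × (-1/4, 60)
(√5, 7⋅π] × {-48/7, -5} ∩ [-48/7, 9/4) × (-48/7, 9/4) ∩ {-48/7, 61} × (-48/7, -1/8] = ∅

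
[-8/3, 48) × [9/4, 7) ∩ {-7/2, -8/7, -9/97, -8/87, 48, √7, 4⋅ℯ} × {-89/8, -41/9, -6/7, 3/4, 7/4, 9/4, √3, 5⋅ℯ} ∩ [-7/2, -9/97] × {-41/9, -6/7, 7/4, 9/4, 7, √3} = {-8/7, -9/97} × {9/4}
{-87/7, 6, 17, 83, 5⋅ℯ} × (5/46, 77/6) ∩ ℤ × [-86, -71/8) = ∅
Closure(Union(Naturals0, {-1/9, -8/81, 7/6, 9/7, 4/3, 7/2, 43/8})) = Union({-1/9, -8/81, 7/6, 9/7, 4/3, 7/2, 43/8}, Naturals0)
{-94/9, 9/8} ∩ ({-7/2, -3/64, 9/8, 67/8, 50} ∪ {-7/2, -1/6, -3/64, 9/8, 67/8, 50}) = {9/8}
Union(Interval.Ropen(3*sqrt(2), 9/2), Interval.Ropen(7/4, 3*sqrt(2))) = Interval.Ropen(7/4, 9/2)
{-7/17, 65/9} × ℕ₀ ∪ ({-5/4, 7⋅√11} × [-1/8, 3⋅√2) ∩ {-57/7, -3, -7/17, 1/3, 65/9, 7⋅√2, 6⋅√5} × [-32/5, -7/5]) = {-7/17, 65/9} × ℕ₀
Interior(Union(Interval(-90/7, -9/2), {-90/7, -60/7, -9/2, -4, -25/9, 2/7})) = Interval.open(-90/7, -9/2)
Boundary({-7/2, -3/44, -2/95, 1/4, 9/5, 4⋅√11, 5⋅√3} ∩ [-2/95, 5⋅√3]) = {-2/95, 1/4, 9/5, 5⋅√3}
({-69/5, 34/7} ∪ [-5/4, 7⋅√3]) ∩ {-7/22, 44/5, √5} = {-7/22, 44/5, √5}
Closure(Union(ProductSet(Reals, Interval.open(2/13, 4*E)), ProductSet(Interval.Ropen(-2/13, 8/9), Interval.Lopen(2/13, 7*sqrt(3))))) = Union(ProductSet({-2/13, 8/9}, Union({2/13}, Interval(4*E, 7*sqrt(3)))), ProductSet(Interval(-2/13, 8/9), {2/13, 7*sqrt(3)}), ProductSet(Interval.Ropen(-2/13, 8/9), Interval.Lopen(2/13, 7*sqrt(3))), ProductSet(Reals, Interval.Ropen(2/13, 4*E)), ProductSet(Union(Interval(-oo, -2/13), Interval(8/9, oo)), {2/13, 4*E}))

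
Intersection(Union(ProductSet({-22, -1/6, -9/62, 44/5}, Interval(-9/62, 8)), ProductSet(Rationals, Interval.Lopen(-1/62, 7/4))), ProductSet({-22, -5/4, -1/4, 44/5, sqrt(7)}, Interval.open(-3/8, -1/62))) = ProductSet({-22, 44/5}, Interval.Ropen(-9/62, -1/62))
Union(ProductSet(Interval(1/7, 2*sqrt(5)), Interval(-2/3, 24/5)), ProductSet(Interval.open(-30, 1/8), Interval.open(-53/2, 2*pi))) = Union(ProductSet(Interval.open(-30, 1/8), Interval.open(-53/2, 2*pi)), ProductSet(Interval(1/7, 2*sqrt(5)), Interval(-2/3, 24/5)))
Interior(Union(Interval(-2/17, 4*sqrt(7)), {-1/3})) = Interval.open(-2/17, 4*sqrt(7))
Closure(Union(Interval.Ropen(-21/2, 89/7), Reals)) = Interval(-oo, oo)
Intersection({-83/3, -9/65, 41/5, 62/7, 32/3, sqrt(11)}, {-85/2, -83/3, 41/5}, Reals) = {-83/3, 41/5}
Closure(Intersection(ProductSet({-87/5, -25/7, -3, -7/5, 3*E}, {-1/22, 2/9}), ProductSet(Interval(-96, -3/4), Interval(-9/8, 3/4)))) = ProductSet({-87/5, -25/7, -3, -7/5}, {-1/22, 2/9})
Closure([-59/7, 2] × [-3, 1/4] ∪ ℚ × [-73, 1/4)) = (ℚ × [-73, 1/4)) ∪ (ℝ × ([-73, -3] ∪ {1/4})) ∪ ([-59/7, 2] × [-3, 1/4]) ∪ (((-∞, -59/7] ∪ [2, ∞)) × [-73, 1/4])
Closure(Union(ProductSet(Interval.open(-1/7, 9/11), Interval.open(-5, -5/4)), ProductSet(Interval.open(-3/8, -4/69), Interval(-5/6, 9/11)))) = Union(ProductSet({-1/7, 9/11}, Interval(-5, -5/4)), ProductSet(Interval(-3/8, -4/69), Interval(-5/6, 9/11)), ProductSet(Interval(-1/7, 9/11), {-5, -5/4}), ProductSet(Interval.open(-1/7, 9/11), Interval.open(-5, -5/4)))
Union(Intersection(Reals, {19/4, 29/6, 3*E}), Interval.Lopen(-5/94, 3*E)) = Interval.Lopen(-5/94, 3*E)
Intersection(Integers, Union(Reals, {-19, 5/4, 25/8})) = Integers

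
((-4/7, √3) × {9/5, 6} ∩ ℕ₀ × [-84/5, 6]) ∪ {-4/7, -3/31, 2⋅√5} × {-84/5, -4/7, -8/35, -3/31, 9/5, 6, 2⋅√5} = ({0, 1} × {9/5, 6}) ∪ ({-4/7, -3/31, 2⋅√5} × {-84/5, -4/7, -8/35, -3/31, 9/5, 6, 2⋅√5})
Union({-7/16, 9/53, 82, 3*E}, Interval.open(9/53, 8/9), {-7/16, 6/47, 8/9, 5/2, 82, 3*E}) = Union({-7/16, 6/47, 5/2, 82, 3*E}, Interval(9/53, 8/9))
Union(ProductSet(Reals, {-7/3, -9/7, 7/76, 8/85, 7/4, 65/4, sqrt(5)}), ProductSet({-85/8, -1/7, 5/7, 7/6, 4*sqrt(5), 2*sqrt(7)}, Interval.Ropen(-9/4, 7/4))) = Union(ProductSet({-85/8, -1/7, 5/7, 7/6, 4*sqrt(5), 2*sqrt(7)}, Interval.Ropen(-9/4, 7/4)), ProductSet(Reals, {-7/3, -9/7, 7/76, 8/85, 7/4, 65/4, sqrt(5)}))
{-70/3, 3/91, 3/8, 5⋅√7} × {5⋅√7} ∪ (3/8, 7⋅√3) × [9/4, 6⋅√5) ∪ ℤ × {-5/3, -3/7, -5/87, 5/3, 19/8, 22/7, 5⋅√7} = (ℤ × {-5/3, -3/7, -5/87, 5/3, 19/8, 22/7, 5⋅√7}) ∪ ({-70/3, 3/91, 3/8, 5⋅√7} × {5⋅√7}) ∪ ((3/8, 7⋅√3) × [9/4, 6⋅√5))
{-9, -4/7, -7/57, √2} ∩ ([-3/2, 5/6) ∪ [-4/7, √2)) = {-4/7, -7/57}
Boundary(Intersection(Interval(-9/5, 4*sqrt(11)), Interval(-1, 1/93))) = {-1, 1/93}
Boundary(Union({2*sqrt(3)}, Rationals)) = Reals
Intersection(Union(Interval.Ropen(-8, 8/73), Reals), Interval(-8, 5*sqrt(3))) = Interval(-8, 5*sqrt(3))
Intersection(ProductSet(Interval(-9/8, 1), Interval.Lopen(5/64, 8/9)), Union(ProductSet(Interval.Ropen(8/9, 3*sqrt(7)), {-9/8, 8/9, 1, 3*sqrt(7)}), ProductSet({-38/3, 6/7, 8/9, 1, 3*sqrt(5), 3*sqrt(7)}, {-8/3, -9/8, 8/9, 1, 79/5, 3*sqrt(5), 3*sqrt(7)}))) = ProductSet(Union({6/7}, Interval(8/9, 1)), {8/9})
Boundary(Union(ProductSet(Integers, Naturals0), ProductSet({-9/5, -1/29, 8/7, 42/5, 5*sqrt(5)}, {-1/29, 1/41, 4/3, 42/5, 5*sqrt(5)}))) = Union(ProductSet({-9/5, -1/29, 8/7, 42/5, 5*sqrt(5)}, {-1/29, 1/41, 4/3, 42/5, 5*sqrt(5)}), ProductSet(Integers, Naturals0))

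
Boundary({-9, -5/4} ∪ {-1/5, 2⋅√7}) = {-9, -5/4, -1/5, 2⋅√7}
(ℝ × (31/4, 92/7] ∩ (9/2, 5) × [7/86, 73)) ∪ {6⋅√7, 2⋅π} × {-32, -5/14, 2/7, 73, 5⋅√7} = ((9/2, 5) × (31/4, 92/7]) ∪ ({6⋅√7, 2⋅π} × {-32, -5/14, 2/7, 73, 5⋅√7})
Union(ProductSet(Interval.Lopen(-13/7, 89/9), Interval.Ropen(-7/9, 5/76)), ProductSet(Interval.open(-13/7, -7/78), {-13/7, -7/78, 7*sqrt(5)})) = Union(ProductSet(Interval.open(-13/7, -7/78), {-13/7, -7/78, 7*sqrt(5)}), ProductSet(Interval.Lopen(-13/7, 89/9), Interval.Ropen(-7/9, 5/76)))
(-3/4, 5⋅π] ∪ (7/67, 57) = (-3/4, 57)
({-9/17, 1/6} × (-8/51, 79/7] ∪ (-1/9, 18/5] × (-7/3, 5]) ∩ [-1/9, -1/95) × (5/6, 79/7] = (-1/9, -1/95) × (5/6, 5]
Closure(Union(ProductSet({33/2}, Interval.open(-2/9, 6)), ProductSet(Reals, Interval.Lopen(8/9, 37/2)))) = Union(ProductSet({33/2}, Interval.Ropen(-2/9, 6)), ProductSet(Reals, Interval(8/9, 37/2)))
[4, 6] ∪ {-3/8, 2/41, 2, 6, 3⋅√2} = {-3/8, 2/41, 2} ∪ [4, 6]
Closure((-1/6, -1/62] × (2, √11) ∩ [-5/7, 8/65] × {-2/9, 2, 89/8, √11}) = ∅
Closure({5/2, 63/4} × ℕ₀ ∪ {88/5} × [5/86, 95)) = ({5/2, 63/4} × ℕ₀) ∪ ({88/5} × [5/86, 95])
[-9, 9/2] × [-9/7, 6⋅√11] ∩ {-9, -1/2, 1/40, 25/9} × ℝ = {-9, -1/2, 1/40, 25/9} × [-9/7, 6⋅√11]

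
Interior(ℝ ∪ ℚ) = ℝ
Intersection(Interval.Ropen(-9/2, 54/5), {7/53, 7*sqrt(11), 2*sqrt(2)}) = {7/53, 2*sqrt(2)}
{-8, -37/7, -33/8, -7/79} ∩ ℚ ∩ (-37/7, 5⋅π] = {-33/8, -7/79}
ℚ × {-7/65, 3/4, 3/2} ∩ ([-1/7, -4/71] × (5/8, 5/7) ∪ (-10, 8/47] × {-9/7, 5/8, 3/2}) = (ℚ ∩ (-10, 8/47]) × {3/2}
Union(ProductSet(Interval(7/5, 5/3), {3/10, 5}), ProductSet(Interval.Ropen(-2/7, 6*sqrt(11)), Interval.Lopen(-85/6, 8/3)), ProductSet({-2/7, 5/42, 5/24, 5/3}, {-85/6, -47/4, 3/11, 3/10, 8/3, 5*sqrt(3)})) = Union(ProductSet({-2/7, 5/42, 5/24, 5/3}, {-85/6, -47/4, 3/11, 3/10, 8/3, 5*sqrt(3)}), ProductSet(Interval.Ropen(-2/7, 6*sqrt(11)), Interval.Lopen(-85/6, 8/3)), ProductSet(Interval(7/5, 5/3), {3/10, 5}))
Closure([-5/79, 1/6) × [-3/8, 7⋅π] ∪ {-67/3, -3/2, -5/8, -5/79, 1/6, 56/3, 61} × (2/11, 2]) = ([-5/79, 1/6] × [-3/8, 7⋅π]) ∪ ({-67/3, -3/2, -5/8, -5/79, 1/6, 56/3, 61} × [2/11, 2])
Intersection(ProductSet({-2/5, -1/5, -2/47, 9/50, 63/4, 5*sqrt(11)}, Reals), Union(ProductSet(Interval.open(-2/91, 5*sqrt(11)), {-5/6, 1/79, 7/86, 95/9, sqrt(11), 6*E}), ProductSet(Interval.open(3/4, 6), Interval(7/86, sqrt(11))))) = ProductSet({9/50, 63/4}, {-5/6, 1/79, 7/86, 95/9, sqrt(11), 6*E})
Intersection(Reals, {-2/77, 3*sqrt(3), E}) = {-2/77, 3*sqrt(3), E}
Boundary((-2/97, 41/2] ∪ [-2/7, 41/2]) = {-2/7, 41/2}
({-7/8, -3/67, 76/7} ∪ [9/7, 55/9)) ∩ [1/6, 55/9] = [9/7, 55/9)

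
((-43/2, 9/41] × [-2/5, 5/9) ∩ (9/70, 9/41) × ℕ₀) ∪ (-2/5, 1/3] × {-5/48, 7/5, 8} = ((-2/5, 1/3] × {-5/48, 7/5, 8}) ∪ ((9/70, 9/41) × {0})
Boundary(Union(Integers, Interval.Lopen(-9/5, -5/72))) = Union(Complement(Integers, Interval.open(-9/5, -5/72)), {-9/5, -5/72})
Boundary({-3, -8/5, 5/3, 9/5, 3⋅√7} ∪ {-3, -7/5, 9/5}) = {-3, -8/5, -7/5, 5/3, 9/5, 3⋅√7}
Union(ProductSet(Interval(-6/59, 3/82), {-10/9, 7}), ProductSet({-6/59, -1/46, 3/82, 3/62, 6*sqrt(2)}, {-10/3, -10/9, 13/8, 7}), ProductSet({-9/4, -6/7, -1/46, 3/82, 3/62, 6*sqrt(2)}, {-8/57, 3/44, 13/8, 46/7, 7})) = Union(ProductSet({-6/59, -1/46, 3/82, 3/62, 6*sqrt(2)}, {-10/3, -10/9, 13/8, 7}), ProductSet({-9/4, -6/7, -1/46, 3/82, 3/62, 6*sqrt(2)}, {-8/57, 3/44, 13/8, 46/7, 7}), ProductSet(Interval(-6/59, 3/82), {-10/9, 7}))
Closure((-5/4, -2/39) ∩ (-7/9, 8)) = [-7/9, -2/39]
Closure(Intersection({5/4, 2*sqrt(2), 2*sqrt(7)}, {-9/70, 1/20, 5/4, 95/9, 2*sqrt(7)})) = {5/4, 2*sqrt(7)}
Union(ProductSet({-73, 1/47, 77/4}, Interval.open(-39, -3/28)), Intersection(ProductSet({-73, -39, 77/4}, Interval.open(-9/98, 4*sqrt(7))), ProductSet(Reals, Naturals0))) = Union(ProductSet({-73, -39, 77/4}, Range(0, 11, 1)), ProductSet({-73, 1/47, 77/4}, Interval.open(-39, -3/28)))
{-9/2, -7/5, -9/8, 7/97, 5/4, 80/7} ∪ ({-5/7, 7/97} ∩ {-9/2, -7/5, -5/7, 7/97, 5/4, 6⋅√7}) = {-9/2, -7/5, -9/8, -5/7, 7/97, 5/4, 80/7}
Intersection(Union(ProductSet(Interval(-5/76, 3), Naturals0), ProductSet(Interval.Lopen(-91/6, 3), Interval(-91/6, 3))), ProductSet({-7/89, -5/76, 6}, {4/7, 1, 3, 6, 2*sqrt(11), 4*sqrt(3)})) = Union(ProductSet({-5/76}, {1, 3, 6}), ProductSet({-7/89, -5/76}, {4/7, 1, 3}))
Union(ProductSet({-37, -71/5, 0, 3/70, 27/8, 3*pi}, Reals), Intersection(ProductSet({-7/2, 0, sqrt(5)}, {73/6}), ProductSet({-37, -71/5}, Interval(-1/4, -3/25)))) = ProductSet({-37, -71/5, 0, 3/70, 27/8, 3*pi}, Reals)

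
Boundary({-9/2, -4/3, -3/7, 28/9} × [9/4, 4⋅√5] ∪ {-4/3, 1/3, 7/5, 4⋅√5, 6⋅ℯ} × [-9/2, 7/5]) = ({-9/2, -4/3, -3/7, 28/9} × [9/4, 4⋅√5]) ∪ ({-4/3, 1/3, 7/5, 4⋅√5, 6⋅ℯ} × [-9/2, 7/5])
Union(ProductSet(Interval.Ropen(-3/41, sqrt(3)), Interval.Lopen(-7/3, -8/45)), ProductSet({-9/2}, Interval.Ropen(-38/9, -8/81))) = Union(ProductSet({-9/2}, Interval.Ropen(-38/9, -8/81)), ProductSet(Interval.Ropen(-3/41, sqrt(3)), Interval.Lopen(-7/3, -8/45)))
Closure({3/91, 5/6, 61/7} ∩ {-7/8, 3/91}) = {3/91}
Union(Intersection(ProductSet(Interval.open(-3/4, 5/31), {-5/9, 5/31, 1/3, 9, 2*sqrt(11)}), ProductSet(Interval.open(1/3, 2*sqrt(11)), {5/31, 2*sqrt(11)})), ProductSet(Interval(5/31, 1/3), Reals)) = ProductSet(Interval(5/31, 1/3), Reals)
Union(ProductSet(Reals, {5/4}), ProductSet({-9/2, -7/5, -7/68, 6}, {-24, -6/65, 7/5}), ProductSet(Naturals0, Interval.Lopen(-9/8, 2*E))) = Union(ProductSet({-9/2, -7/5, -7/68, 6}, {-24, -6/65, 7/5}), ProductSet(Naturals0, Interval.Lopen(-9/8, 2*E)), ProductSet(Reals, {5/4}))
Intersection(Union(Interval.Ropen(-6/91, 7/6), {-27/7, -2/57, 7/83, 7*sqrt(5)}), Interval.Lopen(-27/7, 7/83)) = Interval(-6/91, 7/83)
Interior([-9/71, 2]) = (-9/71, 2)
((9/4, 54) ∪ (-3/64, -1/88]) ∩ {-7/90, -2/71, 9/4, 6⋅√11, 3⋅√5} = {-2/71, 6⋅√11, 3⋅√5}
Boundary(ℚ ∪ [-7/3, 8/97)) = (-∞, -7/3] ∪ [8/97, ∞)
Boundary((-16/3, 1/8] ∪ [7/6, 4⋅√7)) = {-16/3, 1/8, 7/6, 4⋅√7}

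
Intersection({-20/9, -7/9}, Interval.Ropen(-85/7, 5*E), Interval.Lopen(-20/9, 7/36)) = {-7/9}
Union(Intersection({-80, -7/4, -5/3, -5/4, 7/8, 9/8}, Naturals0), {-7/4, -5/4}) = {-7/4, -5/4}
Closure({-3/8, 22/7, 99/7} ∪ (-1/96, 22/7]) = {-3/8, 99/7} ∪ [-1/96, 22/7]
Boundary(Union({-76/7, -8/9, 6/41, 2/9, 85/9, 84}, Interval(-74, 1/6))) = {-74, 1/6, 2/9, 85/9, 84}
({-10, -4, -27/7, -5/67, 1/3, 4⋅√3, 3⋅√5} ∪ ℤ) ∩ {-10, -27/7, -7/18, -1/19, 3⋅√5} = {-10, -27/7, 3⋅√5}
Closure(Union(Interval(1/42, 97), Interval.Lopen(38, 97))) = Interval(1/42, 97)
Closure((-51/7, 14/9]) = [-51/7, 14/9]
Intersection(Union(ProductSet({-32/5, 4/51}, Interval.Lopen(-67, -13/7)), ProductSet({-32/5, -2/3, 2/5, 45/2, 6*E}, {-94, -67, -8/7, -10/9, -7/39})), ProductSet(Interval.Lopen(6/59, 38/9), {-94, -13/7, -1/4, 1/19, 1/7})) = ProductSet({2/5}, {-94})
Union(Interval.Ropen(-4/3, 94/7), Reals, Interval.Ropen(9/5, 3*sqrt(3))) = Interval(-oo, oo)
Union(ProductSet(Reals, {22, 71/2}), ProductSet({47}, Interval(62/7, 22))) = Union(ProductSet({47}, Interval(62/7, 22)), ProductSet(Reals, {22, 71/2}))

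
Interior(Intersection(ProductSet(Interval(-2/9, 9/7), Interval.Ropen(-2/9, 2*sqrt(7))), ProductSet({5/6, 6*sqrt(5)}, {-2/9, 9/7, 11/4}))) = EmptySet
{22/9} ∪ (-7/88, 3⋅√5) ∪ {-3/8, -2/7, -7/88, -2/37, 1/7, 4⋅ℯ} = {-3/8, -2/7, 4⋅ℯ} ∪ [-7/88, 3⋅√5)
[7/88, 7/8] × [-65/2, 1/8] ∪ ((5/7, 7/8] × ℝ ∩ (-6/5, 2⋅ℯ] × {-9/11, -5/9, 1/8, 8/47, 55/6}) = ([7/88, 7/8] × [-65/2, 1/8]) ∪ ((5/7, 7/8] × {-9/11, -5/9, 1/8, 8/47, 55/6})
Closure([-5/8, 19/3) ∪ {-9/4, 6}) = {-9/4} ∪ [-5/8, 19/3]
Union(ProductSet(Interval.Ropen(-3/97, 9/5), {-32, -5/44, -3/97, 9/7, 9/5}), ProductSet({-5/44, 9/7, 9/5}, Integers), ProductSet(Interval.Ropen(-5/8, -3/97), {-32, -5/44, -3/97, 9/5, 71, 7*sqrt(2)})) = Union(ProductSet({-5/44, 9/7, 9/5}, Integers), ProductSet(Interval.Ropen(-5/8, -3/97), {-32, -5/44, -3/97, 9/5, 71, 7*sqrt(2)}), ProductSet(Interval.Ropen(-3/97, 9/5), {-32, -5/44, -3/97, 9/7, 9/5}))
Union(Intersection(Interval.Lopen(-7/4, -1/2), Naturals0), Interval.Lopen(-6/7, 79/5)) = Interval.Lopen(-6/7, 79/5)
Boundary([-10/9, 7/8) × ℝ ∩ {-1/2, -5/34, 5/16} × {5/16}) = {-1/2, -5/34, 5/16} × {5/16}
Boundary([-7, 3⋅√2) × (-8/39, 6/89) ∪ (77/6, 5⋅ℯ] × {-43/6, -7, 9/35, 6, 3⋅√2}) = ({-7, 3⋅√2} × [-8/39, 6/89]) ∪ ([-7, 3⋅√2] × {-8/39, 6/89}) ∪ ([77/6, 5⋅ℯ] × {-43/6, -7, 9/35, 6, 3⋅√2})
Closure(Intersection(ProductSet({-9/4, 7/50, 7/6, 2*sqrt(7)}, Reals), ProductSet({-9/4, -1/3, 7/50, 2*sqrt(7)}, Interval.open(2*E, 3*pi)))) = ProductSet({-9/4, 7/50, 2*sqrt(7)}, Interval(2*E, 3*pi))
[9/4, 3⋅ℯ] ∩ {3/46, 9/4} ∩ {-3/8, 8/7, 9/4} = {9/4}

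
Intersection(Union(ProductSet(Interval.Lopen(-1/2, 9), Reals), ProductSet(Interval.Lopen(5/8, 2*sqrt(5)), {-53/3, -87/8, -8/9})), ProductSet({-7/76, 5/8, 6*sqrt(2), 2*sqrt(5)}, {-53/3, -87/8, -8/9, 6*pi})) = ProductSet({-7/76, 5/8, 6*sqrt(2), 2*sqrt(5)}, {-53/3, -87/8, -8/9, 6*pi})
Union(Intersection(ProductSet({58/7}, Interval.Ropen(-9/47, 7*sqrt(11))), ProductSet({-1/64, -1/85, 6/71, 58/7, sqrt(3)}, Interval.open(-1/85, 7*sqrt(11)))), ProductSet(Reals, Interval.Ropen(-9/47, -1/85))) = Union(ProductSet({58/7}, Interval.open(-1/85, 7*sqrt(11))), ProductSet(Reals, Interval.Ropen(-9/47, -1/85)))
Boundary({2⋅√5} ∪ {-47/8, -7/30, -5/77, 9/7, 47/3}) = {-47/8, -7/30, -5/77, 9/7, 47/3, 2⋅√5}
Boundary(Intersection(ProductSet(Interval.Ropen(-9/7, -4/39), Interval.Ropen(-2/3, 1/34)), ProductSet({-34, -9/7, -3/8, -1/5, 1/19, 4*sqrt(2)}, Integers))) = ProductSet({-9/7, -3/8, -1/5}, Range(0, 1, 1))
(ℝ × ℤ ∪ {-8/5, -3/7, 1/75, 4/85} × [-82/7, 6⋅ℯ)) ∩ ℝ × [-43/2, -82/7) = ℝ × {-21, -20, …, -12}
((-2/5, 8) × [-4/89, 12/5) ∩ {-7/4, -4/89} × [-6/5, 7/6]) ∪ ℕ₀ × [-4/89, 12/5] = (ℕ₀ × [-4/89, 12/5]) ∪ ({-4/89} × [-4/89, 7/6])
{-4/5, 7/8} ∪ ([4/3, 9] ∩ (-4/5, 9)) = {-4/5, 7/8} ∪ [4/3, 9)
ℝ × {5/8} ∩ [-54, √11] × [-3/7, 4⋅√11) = [-54, √11] × {5/8}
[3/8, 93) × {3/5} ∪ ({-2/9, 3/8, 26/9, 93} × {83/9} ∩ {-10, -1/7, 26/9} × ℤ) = [3/8, 93) × {3/5}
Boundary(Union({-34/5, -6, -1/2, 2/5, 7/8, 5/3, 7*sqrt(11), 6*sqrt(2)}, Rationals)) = Reals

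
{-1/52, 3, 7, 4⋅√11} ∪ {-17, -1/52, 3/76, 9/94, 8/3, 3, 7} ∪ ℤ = ℤ ∪ {-1/52, 3/76, 9/94, 8/3, 4⋅√11}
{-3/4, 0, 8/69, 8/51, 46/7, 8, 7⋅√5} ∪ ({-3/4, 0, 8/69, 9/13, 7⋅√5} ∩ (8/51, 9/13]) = {-3/4, 0, 8/69, 8/51, 9/13, 46/7, 8, 7⋅√5}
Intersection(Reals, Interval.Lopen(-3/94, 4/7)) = Interval.Lopen(-3/94, 4/7)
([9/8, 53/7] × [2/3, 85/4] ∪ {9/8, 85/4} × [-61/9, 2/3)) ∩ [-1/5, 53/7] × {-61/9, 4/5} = ({9/8} × {-61/9}) ∪ ([9/8, 53/7] × {4/5})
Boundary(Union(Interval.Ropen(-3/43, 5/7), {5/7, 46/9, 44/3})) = {-3/43, 5/7, 46/9, 44/3}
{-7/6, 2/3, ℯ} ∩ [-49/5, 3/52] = {-7/6}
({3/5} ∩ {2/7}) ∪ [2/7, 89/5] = [2/7, 89/5]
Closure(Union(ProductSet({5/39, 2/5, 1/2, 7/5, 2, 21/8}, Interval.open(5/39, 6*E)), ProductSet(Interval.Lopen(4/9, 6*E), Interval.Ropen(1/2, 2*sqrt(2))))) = Union(ProductSet({4/9, 6*E}, Interval(1/2, 2*sqrt(2))), ProductSet({5/39, 2/5, 1/2, 7/5, 2, 21/8}, Interval(5/39, 6*E)), ProductSet(Interval(4/9, 6*E), {1/2, 2*sqrt(2)}), ProductSet(Interval.Lopen(4/9, 6*E), Interval.Ropen(1/2, 2*sqrt(2))))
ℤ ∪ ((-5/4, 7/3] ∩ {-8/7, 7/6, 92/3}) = ℤ ∪ {-8/7, 7/6}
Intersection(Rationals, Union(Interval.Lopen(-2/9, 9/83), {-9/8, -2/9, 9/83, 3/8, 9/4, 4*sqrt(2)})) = Union({-9/8, 3/8, 9/4}, Intersection(Interval(-2/9, 9/83), Rationals))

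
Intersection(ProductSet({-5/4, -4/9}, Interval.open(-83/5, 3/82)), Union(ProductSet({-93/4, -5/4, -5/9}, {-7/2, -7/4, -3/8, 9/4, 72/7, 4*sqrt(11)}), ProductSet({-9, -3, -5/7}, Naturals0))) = ProductSet({-5/4}, {-7/2, -7/4, -3/8})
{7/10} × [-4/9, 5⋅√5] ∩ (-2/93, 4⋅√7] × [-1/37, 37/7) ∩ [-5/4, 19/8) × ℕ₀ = {7/10} × {0, 1, …, 5}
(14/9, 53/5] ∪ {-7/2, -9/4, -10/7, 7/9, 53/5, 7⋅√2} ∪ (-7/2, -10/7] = [-7/2, -10/7] ∪ {7/9} ∪ (14/9, 53/5]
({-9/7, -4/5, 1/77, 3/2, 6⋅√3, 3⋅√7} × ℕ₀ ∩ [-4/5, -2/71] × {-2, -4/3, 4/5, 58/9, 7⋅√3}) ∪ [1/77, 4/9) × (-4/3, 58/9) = [1/77, 4/9) × (-4/3, 58/9)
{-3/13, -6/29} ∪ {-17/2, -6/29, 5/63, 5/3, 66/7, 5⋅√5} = {-17/2, -3/13, -6/29, 5/63, 5/3, 66/7, 5⋅√5}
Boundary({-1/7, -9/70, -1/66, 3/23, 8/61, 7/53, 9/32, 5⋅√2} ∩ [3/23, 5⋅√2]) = {3/23, 8/61, 7/53, 9/32, 5⋅√2}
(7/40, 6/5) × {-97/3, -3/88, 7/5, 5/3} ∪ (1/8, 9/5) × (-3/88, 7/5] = ((1/8, 9/5) × (-3/88, 7/5]) ∪ ((7/40, 6/5) × {-97/3, -3/88, 7/5, 5/3})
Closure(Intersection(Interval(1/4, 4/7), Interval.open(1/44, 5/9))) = Interval(1/4, 5/9)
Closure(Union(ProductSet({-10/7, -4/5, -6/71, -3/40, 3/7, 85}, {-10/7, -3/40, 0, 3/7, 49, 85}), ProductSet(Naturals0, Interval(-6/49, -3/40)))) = Union(ProductSet({-10/7, -4/5, -6/71, -3/40, 3/7, 85}, {-10/7, -3/40, 0, 3/7, 49, 85}), ProductSet(Naturals0, Interval(-6/49, -3/40)))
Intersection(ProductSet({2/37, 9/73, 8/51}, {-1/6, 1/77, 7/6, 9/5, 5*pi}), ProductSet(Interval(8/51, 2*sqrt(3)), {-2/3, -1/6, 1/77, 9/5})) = ProductSet({8/51}, {-1/6, 1/77, 9/5})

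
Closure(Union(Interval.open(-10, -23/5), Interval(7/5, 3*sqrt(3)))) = Union(Interval(-10, -23/5), Interval(7/5, 3*sqrt(3)))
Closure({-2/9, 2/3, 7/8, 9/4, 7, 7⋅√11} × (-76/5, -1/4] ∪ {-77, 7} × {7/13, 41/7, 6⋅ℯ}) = ({-77, 7} × {7/13, 41/7, 6⋅ℯ}) ∪ ({-2/9, 2/3, 7/8, 9/4, 7, 7⋅√11} × [-76/5, -1/4])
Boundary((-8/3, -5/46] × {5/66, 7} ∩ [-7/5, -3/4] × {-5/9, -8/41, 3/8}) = ∅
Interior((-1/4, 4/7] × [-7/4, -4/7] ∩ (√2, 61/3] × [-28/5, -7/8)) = ∅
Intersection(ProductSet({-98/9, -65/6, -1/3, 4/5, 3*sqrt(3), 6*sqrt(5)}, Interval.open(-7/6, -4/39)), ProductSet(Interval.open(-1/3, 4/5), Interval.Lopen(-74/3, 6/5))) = EmptySet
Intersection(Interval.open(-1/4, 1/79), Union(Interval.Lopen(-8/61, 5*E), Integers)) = Union(Interval.open(-8/61, 1/79), Range(0, 1, 1))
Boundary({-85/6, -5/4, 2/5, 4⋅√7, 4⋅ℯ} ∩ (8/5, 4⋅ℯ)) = {4⋅√7}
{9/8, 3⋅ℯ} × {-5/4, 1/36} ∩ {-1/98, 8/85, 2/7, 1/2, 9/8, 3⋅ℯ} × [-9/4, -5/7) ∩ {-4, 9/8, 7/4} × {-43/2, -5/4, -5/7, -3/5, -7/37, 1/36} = {9/8} × {-5/4}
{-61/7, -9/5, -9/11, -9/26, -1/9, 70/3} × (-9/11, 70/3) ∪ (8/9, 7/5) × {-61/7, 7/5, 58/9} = ((8/9, 7/5) × {-61/7, 7/5, 58/9}) ∪ ({-61/7, -9/5, -9/11, -9/26, -1/9, 70/3} × (-9/11, 70/3))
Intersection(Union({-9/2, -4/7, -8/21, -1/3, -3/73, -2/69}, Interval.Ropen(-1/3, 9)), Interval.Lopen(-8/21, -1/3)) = {-1/3}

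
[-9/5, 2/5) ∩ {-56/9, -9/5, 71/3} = {-9/5}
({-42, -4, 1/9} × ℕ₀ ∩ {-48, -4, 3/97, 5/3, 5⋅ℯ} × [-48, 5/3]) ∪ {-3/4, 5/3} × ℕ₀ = ({-3/4, 5/3} × ℕ₀) ∪ ({-4} × {0, 1})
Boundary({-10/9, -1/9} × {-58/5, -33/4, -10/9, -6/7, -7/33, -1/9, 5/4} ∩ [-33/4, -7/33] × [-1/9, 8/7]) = {-10/9} × {-1/9}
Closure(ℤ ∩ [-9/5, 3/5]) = {-1, 0}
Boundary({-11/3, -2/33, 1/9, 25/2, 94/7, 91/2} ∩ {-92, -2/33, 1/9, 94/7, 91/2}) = {-2/33, 1/9, 94/7, 91/2}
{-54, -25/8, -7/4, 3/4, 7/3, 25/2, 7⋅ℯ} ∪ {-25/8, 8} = {-54, -25/8, -7/4, 3/4, 7/3, 8, 25/2, 7⋅ℯ}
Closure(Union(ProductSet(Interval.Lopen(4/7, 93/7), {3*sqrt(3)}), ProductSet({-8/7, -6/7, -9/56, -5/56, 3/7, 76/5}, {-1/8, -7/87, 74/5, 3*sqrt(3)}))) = Union(ProductSet({-8/7, -6/7, -9/56, -5/56, 3/7, 76/5}, {-1/8, -7/87, 74/5, 3*sqrt(3)}), ProductSet(Interval(4/7, 93/7), {3*sqrt(3)}))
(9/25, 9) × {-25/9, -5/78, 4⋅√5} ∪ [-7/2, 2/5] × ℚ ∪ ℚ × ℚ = ((ℚ ∪ [-7/2, 2/5]) × ℚ) ∪ ((9/25, 9) × {-25/9, -5/78, 4⋅√5})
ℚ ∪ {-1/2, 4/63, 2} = ℚ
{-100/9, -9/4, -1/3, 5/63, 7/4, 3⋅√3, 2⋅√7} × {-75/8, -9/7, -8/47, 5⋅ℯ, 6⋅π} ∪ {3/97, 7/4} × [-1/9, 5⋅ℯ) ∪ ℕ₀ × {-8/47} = (ℕ₀ × {-8/47}) ∪ ({3/97, 7/4} × [-1/9, 5⋅ℯ)) ∪ ({-100/9, -9/4, -1/3, 5/63, 7/4, 3⋅√3, 2⋅√7} × {-75/8, -9/7, -8/47, 5⋅ℯ, 6⋅π})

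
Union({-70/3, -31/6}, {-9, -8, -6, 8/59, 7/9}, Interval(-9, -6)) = Union({-70/3, -31/6, 8/59, 7/9}, Interval(-9, -6))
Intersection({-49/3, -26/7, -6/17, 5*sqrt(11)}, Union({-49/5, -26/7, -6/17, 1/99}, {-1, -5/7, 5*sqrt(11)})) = {-26/7, -6/17, 5*sqrt(11)}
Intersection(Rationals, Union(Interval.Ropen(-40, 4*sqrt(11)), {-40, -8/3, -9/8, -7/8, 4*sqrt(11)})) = Intersection(Interval(-40, 4*sqrt(11)), Rationals)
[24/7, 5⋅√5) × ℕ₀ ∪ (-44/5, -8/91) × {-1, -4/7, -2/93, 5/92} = ((-44/5, -8/91) × {-1, -4/7, -2/93, 5/92}) ∪ ([24/7, 5⋅√5) × ℕ₀)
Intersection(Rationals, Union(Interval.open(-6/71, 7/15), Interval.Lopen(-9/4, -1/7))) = Union(Intersection(Interval.Lopen(-9/4, -1/7), Rationals), Intersection(Interval.open(-6/71, 7/15), Rationals))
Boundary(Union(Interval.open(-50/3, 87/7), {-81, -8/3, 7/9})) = {-81, -50/3, 87/7}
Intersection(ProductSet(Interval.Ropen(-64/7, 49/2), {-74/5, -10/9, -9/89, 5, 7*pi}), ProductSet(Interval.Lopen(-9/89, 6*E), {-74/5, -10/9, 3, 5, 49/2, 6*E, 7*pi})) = ProductSet(Interval.Lopen(-9/89, 6*E), {-74/5, -10/9, 5, 7*pi})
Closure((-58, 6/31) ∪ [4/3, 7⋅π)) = [-58, 6/31] ∪ [4/3, 7⋅π]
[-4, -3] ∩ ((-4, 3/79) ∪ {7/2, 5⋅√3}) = (-4, -3]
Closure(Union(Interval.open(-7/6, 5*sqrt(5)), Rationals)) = Union(Interval(-oo, oo), Rationals)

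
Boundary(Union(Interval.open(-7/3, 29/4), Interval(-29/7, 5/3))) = {-29/7, 29/4}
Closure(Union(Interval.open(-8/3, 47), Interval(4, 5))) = Interval(-8/3, 47)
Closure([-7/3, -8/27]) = [-7/3, -8/27]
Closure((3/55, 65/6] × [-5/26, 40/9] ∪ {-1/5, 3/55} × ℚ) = ({-1/5, 3/55} × ℝ) ∪ ([3/55, 65/6] × [-5/26, 40/9])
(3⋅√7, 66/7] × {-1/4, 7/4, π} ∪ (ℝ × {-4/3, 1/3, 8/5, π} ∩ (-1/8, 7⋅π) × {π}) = ((-1/8, 7⋅π) × {π}) ∪ ((3⋅√7, 66/7] × {-1/4, 7/4, π})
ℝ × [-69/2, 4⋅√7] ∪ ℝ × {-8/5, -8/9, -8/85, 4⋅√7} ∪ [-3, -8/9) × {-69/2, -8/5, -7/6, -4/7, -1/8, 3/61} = ℝ × [-69/2, 4⋅√7]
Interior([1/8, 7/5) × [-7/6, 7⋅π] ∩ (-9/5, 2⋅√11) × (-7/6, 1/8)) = (1/8, 7/5) × (-7/6, 1/8)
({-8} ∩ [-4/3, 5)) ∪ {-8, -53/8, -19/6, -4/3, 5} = {-8, -53/8, -19/6, -4/3, 5}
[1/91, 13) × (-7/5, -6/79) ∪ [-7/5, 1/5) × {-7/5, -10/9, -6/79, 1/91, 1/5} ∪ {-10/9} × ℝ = ({-10/9} × ℝ) ∪ ([1/91, 13) × (-7/5, -6/79)) ∪ ([-7/5, 1/5) × {-7/5, -10/9, -6/79, 1/91, 1/5})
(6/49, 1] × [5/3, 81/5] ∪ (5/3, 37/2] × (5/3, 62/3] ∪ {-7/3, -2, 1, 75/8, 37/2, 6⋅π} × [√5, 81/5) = ((6/49, 1] × [5/3, 81/5]) ∪ ((5/3, 37/2] × (5/3, 62/3]) ∪ ({-7/3, -2, 1, 75/8, 37/2, 6⋅π} × [√5, 81/5))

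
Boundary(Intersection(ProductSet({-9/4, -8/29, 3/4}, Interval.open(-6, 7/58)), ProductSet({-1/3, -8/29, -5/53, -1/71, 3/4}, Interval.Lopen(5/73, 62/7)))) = ProductSet({-8/29, 3/4}, Interval(5/73, 7/58))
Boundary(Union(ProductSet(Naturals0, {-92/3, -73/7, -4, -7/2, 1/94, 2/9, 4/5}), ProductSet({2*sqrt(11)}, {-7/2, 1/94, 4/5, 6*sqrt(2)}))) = Union(ProductSet({2*sqrt(11)}, {-7/2, 1/94, 4/5, 6*sqrt(2)}), ProductSet(Naturals0, {-92/3, -73/7, -4, -7/2, 1/94, 2/9, 4/5}))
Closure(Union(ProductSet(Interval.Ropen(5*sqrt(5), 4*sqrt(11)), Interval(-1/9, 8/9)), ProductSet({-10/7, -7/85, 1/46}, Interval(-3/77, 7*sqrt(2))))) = Union(ProductSet({-10/7, -7/85, 1/46}, Interval(-3/77, 7*sqrt(2))), ProductSet(Interval(5*sqrt(5), 4*sqrt(11)), Interval(-1/9, 8/9)))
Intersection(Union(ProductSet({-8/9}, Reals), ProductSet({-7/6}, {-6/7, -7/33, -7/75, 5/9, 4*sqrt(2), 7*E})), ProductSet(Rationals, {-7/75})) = ProductSet({-7/6, -8/9}, {-7/75})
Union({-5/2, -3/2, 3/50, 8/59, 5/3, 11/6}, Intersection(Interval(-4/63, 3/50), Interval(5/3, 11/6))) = {-5/2, -3/2, 3/50, 8/59, 5/3, 11/6}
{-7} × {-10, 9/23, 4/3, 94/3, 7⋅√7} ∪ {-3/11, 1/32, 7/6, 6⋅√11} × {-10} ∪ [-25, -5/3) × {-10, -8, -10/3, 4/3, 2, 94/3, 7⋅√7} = ({-3/11, 1/32, 7/6, 6⋅√11} × {-10}) ∪ ({-7} × {-10, 9/23, 4/3, 94/3, 7⋅√7}) ∪ ([-25, -5/3) × {-10, -8, -10/3, 4/3, 2, 94/3, 7⋅√7})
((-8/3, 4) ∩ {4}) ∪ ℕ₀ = ℕ₀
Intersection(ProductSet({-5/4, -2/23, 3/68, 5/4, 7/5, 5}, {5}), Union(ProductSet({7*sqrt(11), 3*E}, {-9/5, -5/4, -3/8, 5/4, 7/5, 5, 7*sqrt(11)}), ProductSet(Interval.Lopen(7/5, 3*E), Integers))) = ProductSet({5}, {5})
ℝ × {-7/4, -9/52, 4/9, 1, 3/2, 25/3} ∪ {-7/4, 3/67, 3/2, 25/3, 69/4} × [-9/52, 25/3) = (ℝ × {-7/4, -9/52, 4/9, 1, 3/2, 25/3}) ∪ ({-7/4, 3/67, 3/2, 25/3, 69/4} × [-9/52, 25/3))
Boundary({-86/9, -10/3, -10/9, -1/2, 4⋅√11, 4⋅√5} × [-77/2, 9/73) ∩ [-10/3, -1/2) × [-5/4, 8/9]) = {-10/3, -10/9} × [-5/4, 9/73]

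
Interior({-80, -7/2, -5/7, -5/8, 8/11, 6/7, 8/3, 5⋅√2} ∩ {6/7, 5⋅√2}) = ∅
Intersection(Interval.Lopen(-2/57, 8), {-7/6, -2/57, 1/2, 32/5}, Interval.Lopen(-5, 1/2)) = {1/2}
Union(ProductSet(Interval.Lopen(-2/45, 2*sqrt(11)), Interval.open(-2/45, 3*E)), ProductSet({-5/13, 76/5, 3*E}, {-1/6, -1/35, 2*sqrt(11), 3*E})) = Union(ProductSet({-5/13, 76/5, 3*E}, {-1/6, -1/35, 2*sqrt(11), 3*E}), ProductSet(Interval.Lopen(-2/45, 2*sqrt(11)), Interval.open(-2/45, 3*E)))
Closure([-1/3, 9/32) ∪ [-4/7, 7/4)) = [-4/7, 7/4]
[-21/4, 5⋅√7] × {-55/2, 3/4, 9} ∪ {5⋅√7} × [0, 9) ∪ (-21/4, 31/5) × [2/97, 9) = ((-21/4, 31/5) × [2/97, 9)) ∪ ({5⋅√7} × [0, 9)) ∪ ([-21/4, 5⋅√7] × {-55/2, 3/4, 9})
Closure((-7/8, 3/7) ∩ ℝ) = [-7/8, 3/7]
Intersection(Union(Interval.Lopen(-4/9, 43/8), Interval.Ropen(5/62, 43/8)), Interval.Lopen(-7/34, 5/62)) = Interval.Lopen(-7/34, 5/62)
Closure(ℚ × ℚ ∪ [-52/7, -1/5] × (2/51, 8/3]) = (ℚ × ℚ) ∪ ([-52/7, -1/5] × (2/51, 8/3]) ∪ (ℝ × ((-∞, 2/51] ∪ [8/3, ∞))) ∪ (((-∞, -52/7] ∪ [-1/5, ∞)) × ℝ)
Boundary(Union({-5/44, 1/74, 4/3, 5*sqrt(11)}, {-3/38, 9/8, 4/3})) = {-5/44, -3/38, 1/74, 9/8, 4/3, 5*sqrt(11)}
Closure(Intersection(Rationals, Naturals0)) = Naturals0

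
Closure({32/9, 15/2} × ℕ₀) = {32/9, 15/2} × ℕ₀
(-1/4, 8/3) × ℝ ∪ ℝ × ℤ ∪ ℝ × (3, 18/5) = ((-1/4, 8/3) × ℝ) ∪ (ℝ × (ℤ ∪ [3, 18/5)))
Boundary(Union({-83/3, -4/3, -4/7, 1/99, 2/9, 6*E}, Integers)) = Union({-83/3, -4/3, -4/7, 1/99, 2/9, 6*E}, Integers)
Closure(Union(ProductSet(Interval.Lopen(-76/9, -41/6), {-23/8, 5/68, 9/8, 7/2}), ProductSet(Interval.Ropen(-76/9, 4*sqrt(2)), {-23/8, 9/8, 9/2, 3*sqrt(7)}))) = Union(ProductSet(Interval(-76/9, -41/6), {-23/8, 5/68, 9/8, 7/2}), ProductSet(Interval(-76/9, 4*sqrt(2)), {-23/8, 9/8, 9/2, 3*sqrt(7)}))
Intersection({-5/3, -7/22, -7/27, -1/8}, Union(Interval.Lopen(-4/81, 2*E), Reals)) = {-5/3, -7/22, -7/27, -1/8}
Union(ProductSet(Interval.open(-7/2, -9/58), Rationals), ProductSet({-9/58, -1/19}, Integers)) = Union(ProductSet({-9/58, -1/19}, Integers), ProductSet(Interval.open(-7/2, -9/58), Rationals))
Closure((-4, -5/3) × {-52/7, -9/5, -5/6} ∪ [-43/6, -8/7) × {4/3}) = ([-43/6, -8/7] × {4/3}) ∪ ([-4, -5/3] × {-52/7, -9/5, -5/6})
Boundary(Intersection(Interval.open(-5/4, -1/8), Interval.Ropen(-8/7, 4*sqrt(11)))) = {-8/7, -1/8}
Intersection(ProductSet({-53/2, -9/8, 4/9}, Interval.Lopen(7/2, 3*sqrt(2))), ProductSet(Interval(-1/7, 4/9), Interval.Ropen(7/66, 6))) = ProductSet({4/9}, Interval.Lopen(7/2, 3*sqrt(2)))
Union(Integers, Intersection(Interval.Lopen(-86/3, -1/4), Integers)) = Integers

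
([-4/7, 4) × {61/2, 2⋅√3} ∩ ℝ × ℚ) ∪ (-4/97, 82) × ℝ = ((-4/97, 82) × ℝ) ∪ ([-4/7, 4) × {61/2})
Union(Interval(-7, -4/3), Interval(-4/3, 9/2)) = Interval(-7, 9/2)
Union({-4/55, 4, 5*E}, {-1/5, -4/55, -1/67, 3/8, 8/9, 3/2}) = {-1/5, -4/55, -1/67, 3/8, 8/9, 3/2, 4, 5*E}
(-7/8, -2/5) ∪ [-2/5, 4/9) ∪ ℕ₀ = (-7/8, 4/9) ∪ ℕ₀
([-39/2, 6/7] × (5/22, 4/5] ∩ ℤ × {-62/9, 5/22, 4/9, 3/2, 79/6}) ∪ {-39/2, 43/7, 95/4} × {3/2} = ({-39/2, 43/7, 95/4} × {3/2}) ∪ ({-19, -18, …, 0} × {4/9})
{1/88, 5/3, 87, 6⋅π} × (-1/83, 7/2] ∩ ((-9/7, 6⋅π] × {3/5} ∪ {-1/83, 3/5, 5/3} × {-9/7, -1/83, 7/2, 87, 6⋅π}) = ({5/3} × {7/2}) ∪ ({1/88, 5/3, 6⋅π} × {3/5})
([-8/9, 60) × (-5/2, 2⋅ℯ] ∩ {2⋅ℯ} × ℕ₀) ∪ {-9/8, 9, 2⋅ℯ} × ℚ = {-9/8, 9, 2⋅ℯ} × ℚ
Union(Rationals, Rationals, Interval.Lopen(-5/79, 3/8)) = Union(Interval(-5/79, 3/8), Rationals)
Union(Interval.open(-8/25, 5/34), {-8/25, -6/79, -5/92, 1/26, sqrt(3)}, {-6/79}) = Union({sqrt(3)}, Interval.Ropen(-8/25, 5/34))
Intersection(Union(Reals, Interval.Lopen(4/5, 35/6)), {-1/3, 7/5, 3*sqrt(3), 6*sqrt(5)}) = {-1/3, 7/5, 3*sqrt(3), 6*sqrt(5)}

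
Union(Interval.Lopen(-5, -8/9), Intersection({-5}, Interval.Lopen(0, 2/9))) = Interval.Lopen(-5, -8/9)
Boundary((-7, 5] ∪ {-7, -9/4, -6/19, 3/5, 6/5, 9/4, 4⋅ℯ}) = {-7, 5, 4⋅ℯ}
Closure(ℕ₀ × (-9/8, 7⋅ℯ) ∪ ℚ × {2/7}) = (ℝ × {2/7}) ∪ (ℕ₀ × [-9/8, 7⋅ℯ])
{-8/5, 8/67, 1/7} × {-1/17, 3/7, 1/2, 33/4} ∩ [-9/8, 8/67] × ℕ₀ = ∅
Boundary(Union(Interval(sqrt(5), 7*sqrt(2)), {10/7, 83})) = {10/7, 83, 7*sqrt(2), sqrt(5)}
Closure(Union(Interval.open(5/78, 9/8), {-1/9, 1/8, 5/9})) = Union({-1/9}, Interval(5/78, 9/8))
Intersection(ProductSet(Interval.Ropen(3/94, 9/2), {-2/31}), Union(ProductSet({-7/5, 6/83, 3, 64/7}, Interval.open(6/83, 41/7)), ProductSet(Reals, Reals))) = ProductSet(Interval.Ropen(3/94, 9/2), {-2/31})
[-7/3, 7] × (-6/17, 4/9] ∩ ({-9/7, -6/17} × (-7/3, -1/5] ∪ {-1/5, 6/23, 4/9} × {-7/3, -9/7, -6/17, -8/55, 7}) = ({-1/5, 6/23, 4/9} × {-8/55}) ∪ ({-9/7, -6/17} × (-6/17, -1/5])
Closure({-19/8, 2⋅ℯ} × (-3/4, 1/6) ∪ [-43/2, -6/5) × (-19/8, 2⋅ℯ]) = ({2⋅ℯ} × [-3/4, 1/6]) ∪ ({-43/2, -6/5} × [-19/8, 2⋅ℯ]) ∪ ({-19/8, 2⋅ℯ} × (-3/4, 1/6)) ∪ ([-43/2, -6/5] × {-19/8, 2⋅ℯ}) ∪ ([-43/2, -6/5) × (-19/8, 2⋅ℯ])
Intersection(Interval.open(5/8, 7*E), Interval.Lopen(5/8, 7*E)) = Interval.open(5/8, 7*E)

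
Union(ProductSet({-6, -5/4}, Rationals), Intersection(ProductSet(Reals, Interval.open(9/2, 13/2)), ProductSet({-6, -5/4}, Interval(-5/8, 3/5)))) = ProductSet({-6, -5/4}, Rationals)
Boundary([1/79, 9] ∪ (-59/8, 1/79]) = {-59/8, 9}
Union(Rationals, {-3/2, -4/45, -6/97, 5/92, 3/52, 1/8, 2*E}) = Union({2*E}, Rationals)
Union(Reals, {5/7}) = Reals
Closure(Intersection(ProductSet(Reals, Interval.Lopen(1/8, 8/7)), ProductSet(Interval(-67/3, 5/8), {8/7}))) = ProductSet(Interval(-67/3, 5/8), {8/7})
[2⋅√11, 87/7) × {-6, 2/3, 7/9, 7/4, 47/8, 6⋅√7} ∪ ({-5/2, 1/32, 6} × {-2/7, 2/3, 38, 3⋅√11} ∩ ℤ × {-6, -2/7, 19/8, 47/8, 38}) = ({6} × {-2/7, 38}) ∪ ([2⋅√11, 87/7) × {-6, 2/3, 7/9, 7/4, 47/8, 6⋅√7})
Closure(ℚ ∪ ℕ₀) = ℝ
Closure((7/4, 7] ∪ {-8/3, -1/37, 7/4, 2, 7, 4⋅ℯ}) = {-8/3, -1/37, 4⋅ℯ} ∪ [7/4, 7]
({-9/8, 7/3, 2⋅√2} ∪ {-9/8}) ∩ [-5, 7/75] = {-9/8}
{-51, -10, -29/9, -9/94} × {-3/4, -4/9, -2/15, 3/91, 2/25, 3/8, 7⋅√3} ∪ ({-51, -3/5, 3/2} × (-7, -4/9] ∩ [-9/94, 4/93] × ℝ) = {-51, -10, -29/9, -9/94} × {-3/4, -4/9, -2/15, 3/91, 2/25, 3/8, 7⋅√3}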